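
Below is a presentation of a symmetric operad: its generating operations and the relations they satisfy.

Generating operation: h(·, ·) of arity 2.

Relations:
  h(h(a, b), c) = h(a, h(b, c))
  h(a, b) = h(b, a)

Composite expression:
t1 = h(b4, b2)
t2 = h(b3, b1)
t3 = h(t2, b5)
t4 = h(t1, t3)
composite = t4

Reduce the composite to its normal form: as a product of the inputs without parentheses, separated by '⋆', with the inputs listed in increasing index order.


b1 ⋆ b2 ⋆ b3 ⋆ b4 ⋆ b5


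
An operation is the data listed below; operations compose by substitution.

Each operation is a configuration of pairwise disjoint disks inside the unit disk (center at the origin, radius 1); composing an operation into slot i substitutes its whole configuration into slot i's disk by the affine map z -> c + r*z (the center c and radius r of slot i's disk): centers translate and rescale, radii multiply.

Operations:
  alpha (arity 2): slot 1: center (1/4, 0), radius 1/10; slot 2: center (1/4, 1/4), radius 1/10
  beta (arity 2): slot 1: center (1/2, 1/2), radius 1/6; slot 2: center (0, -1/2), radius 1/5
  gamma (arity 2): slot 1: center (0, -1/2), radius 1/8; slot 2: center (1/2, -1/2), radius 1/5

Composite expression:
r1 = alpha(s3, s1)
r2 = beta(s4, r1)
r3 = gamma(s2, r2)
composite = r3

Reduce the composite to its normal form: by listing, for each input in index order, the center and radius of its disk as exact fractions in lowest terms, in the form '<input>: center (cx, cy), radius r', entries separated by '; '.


s1: center (51/100, -59/100), radius 1/250; s2: center (0, -1/2), radius 1/8; s3: center (51/100, -3/5), radius 1/250; s4: center (3/5, -2/5), radius 1/30

Nesting under gamma composes maps z -> c + r*z down each s-path.
tracing s2 down its 1-map path: center (0, -1/2), radius 1/8
tracing s4 down its 2-map path: center (3/5, -2/5), radius 1/30
tracing s3 down its 3-map path: center (51/100, -3/5), radius 1/250
tracing s1 down its 3-map path: center (51/100, -59/100), radius 1/250


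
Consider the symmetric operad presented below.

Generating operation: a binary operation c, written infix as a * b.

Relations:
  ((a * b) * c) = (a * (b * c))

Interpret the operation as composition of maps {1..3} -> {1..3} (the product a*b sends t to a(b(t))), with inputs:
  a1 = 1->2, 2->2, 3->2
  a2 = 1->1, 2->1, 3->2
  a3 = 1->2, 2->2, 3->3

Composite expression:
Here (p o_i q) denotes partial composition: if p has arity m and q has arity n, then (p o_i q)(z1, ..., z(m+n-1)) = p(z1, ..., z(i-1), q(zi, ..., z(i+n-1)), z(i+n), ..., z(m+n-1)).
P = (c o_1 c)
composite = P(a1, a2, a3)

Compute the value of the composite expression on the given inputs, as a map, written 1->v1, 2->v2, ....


1->2, 2->2, 3->2

(a1 * a2) = 1->2, 2->2, 3->2
((a1 * a2) * a3) = 1->2, 2->2, 3->2


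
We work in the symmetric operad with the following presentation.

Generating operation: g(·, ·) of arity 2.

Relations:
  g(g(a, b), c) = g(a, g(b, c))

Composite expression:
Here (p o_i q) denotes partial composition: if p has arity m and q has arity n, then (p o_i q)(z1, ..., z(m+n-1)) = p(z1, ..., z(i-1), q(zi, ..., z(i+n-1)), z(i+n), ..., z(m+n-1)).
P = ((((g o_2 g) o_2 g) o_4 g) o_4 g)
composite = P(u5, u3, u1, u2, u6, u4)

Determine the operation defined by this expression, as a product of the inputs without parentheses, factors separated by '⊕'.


The g-tree's shape is irrelevant; the u-reading-order decides.
g(u3, u1) collapses to u3 ⊕ u1
g(u2, u6) collapses to u2 ⊕ u6
g(g(u2, u6), u4) collapses to u2 ⊕ u6 ⊕ u4
g(g(u3, u1), g(g(u2, u6), u4)) collapses to u3 ⊕ u1 ⊕ u2 ⊕ u6 ⊕ u4
g(u5, g(g(u3, u1), g(g(u2, u6), u4))) collapses to u5 ⊕ u3 ⊕ u1 ⊕ u2 ⊕ u6 ⊕ u4

u5 ⊕ u3 ⊕ u1 ⊕ u2 ⊕ u6 ⊕ u4


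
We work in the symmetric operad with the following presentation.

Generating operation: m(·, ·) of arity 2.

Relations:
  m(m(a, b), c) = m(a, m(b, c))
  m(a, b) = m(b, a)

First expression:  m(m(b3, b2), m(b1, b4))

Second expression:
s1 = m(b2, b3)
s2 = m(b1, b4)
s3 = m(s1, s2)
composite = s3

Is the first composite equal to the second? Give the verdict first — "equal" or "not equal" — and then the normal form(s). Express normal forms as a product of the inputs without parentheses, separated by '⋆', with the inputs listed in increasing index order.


In normal form, the first expression is b1 ⋆ b2 ⋆ b3 ⋆ b4
In normal form, the second expression is b1 ⋆ b2 ⋆ b3 ⋆ b4
Same normal form: equal.

equal; both compose to b1 ⋆ b2 ⋆ b3 ⋆ b4


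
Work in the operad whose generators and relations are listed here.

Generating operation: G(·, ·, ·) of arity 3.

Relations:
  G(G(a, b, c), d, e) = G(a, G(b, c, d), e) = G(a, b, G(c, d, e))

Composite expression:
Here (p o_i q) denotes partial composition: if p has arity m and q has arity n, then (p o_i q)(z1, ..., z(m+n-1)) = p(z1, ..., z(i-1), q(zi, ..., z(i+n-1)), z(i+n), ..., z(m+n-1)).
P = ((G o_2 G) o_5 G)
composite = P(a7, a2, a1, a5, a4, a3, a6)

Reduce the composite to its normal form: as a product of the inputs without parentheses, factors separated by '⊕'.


a7 ⊕ a2 ⊕ a1 ⊕ a5 ⊕ a4 ⊕ a3 ⊕ a6

All parenthesizations of G agree; list the a-inputs left to right.
G(a2, a1, a5) flattens to a2 ⊕ a1 ⊕ a5
G(a4, a3, a6) flattens to a4 ⊕ a3 ⊕ a6
G(a7, G(a2, a1, a5), G(a4, a3, a6)) flattens to a7 ⊕ a2 ⊕ a1 ⊕ a5 ⊕ a4 ⊕ a3 ⊕ a6


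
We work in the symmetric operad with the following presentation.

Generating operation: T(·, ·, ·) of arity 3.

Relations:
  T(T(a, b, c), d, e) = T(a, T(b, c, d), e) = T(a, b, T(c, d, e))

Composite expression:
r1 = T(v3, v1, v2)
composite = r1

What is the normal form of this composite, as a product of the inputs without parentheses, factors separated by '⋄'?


v3 ⋄ v1 ⋄ v2

The T-tree's shape is irrelevant; the v-reading-order decides.
T(v3, v1, v2) unparenthesizes to v3 ⋄ v1 ⋄ v2


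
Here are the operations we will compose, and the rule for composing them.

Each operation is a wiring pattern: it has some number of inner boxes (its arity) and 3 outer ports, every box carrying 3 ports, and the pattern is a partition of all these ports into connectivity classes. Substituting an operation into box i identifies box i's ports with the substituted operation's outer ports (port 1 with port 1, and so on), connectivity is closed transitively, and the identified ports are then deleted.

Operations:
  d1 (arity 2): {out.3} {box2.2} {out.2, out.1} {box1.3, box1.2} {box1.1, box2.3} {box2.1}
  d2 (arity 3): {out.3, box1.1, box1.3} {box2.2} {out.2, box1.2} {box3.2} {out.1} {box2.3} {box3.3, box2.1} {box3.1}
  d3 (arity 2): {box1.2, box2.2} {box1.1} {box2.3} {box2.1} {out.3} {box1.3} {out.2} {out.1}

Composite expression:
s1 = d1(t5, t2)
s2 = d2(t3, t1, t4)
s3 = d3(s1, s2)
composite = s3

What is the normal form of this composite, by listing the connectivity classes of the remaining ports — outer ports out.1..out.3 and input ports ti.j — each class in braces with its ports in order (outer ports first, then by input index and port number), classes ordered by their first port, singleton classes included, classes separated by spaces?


Connectivity passes through glued d3-boundaries; trace each wire chain.
stage d1: inputs (t5, t2), connectivity {out.1, out.2} {out.3} {t2.1} {t2.2} {t2.3, t5.1} {t5.2, t5.3}, out.j its boundary
stage d2: inputs (t3, t1, t4), connectivity {out.1} {out.2, t3.2} {out.3, t3.1, t3.3} {t1.1, t4.3} {t1.2} {t1.3} {t4.1} {t4.2}, out.j its boundary
stage d3: inputs (t5, t2, t3, t1, t4), connectivity {out.1} {out.2} {out.3} {t1.1, t4.3} {t1.2} {t1.3} {t2.1} {t2.2} {t2.3, t5.1} {t3.1, t3.3} {t3.2} {t4.1} {t4.2} {t5.2, t5.3}, out.j its boundary

{out.1} {out.2} {out.3} {t1.1, t4.3} {t1.2} {t1.3} {t2.1} {t2.2} {t2.3, t5.1} {t3.1, t3.3} {t3.2} {t4.1} {t4.2} {t5.2, t5.3}


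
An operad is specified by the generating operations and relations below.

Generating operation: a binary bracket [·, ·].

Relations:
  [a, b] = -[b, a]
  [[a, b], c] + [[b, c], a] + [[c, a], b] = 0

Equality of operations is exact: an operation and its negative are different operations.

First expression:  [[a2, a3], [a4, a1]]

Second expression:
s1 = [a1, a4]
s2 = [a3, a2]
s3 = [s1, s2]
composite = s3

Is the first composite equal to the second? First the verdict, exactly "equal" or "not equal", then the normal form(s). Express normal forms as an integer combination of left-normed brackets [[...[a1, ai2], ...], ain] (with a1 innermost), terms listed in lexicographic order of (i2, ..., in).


Reducing the first expression gives [[[a1, a4], a2], a3] - [[[a1, a4], a3], a2]
Reducing the second expression gives -[[[a1, a4], a2], a3] + [[[a1, a4], a3], a2]
Different reductions; not equal.

not equal; the first gives [[[a1, a4], a2], a3] - [[[a1, a4], a3], a2] and the second -[[[a1, a4], a2], a3] + [[[a1, a4], a3], a2]


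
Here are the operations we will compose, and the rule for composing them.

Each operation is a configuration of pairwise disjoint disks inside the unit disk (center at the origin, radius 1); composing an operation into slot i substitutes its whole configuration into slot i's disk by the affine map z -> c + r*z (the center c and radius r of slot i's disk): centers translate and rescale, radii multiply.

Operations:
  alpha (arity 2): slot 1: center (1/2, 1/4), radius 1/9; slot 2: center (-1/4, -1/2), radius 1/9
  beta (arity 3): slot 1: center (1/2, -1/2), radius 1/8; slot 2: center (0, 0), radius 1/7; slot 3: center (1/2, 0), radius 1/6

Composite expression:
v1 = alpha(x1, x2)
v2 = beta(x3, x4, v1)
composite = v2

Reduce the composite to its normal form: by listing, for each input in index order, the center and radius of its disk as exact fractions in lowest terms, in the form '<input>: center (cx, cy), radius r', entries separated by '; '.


Below beta, radii multiply path by path; the x-disk centers shift.
x3 passes through 1 substitution, ending at center (1/2, -1/2), radius 1/8
x4 passes through 1 substitution, ending at center (0, 0), radius 1/7
x1 passes through 2 substitutions, ending at center (7/12, 1/24), radius 1/54
x2 passes through 2 substitutions, ending at center (11/24, -1/12), radius 1/54

x1: center (7/12, 1/24), radius 1/54; x2: center (11/24, -1/12), radius 1/54; x3: center (1/2, -1/2), radius 1/8; x4: center (0, 0), radius 1/7


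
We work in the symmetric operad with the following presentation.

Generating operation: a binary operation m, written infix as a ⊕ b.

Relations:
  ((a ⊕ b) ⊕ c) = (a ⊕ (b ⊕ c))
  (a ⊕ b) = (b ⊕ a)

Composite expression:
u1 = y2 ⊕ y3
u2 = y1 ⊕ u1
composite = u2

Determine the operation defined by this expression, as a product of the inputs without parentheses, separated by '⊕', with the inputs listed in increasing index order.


y1 ⊕ y2 ⊕ y3

Key point: m commutes, so take the y-inputs in any fixed order.
(y2 ⊕ y3) reduces to y2 ⊕ y3
(y1 ⊕ (y2 ⊕ y3)) reduces to y1 ⊕ y2 ⊕ y3
commutativity sorts the factors: y1 ⊕ y2 ⊕ y3


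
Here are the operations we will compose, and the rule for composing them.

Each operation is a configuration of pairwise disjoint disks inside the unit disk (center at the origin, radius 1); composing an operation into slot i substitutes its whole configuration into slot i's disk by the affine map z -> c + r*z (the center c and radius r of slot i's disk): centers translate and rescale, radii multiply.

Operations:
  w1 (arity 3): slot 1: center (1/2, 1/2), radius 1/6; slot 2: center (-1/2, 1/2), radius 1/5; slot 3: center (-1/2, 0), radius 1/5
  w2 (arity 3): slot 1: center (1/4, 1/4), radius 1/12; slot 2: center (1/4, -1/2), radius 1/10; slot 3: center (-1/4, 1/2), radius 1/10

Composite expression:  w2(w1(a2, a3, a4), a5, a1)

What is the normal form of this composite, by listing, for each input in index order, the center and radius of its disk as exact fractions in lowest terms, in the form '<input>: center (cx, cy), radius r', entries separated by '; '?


a1: center (-1/4, 1/2), radius 1/10; a2: center (7/24, 7/24), radius 1/72; a3: center (5/24, 7/24), radius 1/60; a4: center (5/24, 1/4), radius 1/60; a5: center (1/4, -1/2), radius 1/10

Follow each a-input down from w2: c' goes to c + r*c', radius to r*r'.
a2 passes through 2 substitutions, ending at center (7/24, 7/24), radius 1/72
a3 passes through 2 substitutions, ending at center (5/24, 7/24), radius 1/60
a4 passes through 2 substitutions, ending at center (5/24, 1/4), radius 1/60
a5 passes through 1 substitution, ending at center (1/4, -1/2), radius 1/10
a1 passes through 1 substitution, ending at center (-1/4, 1/2), radius 1/10


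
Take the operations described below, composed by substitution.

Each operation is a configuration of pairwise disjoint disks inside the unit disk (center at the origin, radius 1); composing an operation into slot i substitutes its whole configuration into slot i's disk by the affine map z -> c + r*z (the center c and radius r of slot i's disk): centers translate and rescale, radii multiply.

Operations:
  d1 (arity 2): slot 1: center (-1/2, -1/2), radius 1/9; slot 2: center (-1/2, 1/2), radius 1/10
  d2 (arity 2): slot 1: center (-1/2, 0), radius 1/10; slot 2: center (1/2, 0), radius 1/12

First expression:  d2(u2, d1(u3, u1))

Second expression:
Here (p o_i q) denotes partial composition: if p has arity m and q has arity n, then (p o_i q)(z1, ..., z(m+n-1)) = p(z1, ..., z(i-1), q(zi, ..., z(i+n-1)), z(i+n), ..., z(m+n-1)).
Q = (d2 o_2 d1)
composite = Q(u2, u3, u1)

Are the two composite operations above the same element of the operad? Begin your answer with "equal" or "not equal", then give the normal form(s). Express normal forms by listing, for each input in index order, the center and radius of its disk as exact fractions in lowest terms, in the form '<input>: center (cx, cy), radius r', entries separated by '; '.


In normal form, the first expression is u1: center (11/24, 1/24), radius 1/120; u2: center (-1/2, 0), radius 1/10; u3: center (11/24, -1/24), radius 1/108
In normal form, the second expression is u1: center (11/24, 1/24), radius 1/120; u2: center (-1/2, 0), radius 1/10; u3: center (11/24, -1/24), radius 1/108
One common form — equal.

equal; both compose to u1: center (11/24, 1/24), radius 1/120; u2: center (-1/2, 0), radius 1/10; u3: center (11/24, -1/24), radius 1/108


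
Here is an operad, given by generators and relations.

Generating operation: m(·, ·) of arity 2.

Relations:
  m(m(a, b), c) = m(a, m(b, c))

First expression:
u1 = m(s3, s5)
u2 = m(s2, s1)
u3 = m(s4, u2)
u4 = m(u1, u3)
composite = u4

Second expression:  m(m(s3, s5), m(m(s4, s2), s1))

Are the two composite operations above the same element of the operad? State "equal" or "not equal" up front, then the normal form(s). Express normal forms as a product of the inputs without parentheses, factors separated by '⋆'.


equal; the common form is s3 ⋆ s5 ⋆ s4 ⋆ s2 ⋆ s1


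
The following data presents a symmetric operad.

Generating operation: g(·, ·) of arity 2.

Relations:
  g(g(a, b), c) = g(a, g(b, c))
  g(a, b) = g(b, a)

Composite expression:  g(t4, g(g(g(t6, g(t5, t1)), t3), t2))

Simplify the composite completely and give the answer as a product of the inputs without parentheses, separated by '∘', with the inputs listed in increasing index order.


t1 ∘ t2 ∘ t3 ∘ t4 ∘ t5 ∘ t6


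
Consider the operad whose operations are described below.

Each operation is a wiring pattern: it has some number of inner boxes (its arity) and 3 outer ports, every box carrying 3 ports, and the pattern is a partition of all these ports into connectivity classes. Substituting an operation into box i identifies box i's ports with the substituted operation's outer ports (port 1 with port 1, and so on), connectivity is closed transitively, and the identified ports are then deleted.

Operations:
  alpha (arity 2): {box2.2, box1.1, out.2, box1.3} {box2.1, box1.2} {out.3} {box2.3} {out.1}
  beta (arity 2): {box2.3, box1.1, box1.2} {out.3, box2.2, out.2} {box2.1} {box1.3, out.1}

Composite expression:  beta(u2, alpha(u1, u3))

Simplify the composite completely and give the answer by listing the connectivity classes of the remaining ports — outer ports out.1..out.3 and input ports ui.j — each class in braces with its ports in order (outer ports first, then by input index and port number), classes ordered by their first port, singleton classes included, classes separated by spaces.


Reachability decides: close wires over beta-identified ports.
stage alpha: inputs (u1, u3), connectivity {out.1} {out.2, u1.1, u1.3, u3.2} {out.3} {u1.2, u3.1} {u3.3}, out.j its boundary
stage beta: inputs (u2, u1, u3), connectivity {out.1, u2.3} {out.2, out.3, u1.1, u1.3, u3.2} {u1.2, u3.1} {u2.1, u2.2} {u3.3}, out.j its boundary

{out.1, u2.3} {out.2, out.3, u1.1, u1.3, u3.2} {u1.2, u3.1} {u2.1, u2.2} {u3.3}


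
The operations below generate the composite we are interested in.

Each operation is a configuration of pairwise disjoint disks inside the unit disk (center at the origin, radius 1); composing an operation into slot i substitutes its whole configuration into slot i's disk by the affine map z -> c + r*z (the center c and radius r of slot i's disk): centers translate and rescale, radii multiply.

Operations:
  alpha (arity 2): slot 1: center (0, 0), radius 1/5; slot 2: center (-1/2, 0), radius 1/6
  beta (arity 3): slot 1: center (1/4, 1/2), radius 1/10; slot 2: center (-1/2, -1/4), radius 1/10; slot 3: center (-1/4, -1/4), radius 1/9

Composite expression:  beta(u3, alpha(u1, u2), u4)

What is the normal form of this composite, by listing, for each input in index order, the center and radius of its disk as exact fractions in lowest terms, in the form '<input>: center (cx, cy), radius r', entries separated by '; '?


u1: center (-1/2, -1/4), radius 1/50; u2: center (-11/20, -1/4), radius 1/60; u3: center (1/4, 1/2), radius 1/10; u4: center (-1/4, -1/4), radius 1/9

Follow each u-input down from beta: c' goes to c + r*c', radius to r*r'.
input u3: composing its 1 substitution step yields center (1/4, 1/2), radius 1/10
input u1: composing its 2 substitution steps yields center (-1/2, -1/4), radius 1/50
input u2: composing its 2 substitution steps yields center (-11/20, -1/4), radius 1/60
input u4: composing its 1 substitution step yields center (-1/4, -1/4), radius 1/9


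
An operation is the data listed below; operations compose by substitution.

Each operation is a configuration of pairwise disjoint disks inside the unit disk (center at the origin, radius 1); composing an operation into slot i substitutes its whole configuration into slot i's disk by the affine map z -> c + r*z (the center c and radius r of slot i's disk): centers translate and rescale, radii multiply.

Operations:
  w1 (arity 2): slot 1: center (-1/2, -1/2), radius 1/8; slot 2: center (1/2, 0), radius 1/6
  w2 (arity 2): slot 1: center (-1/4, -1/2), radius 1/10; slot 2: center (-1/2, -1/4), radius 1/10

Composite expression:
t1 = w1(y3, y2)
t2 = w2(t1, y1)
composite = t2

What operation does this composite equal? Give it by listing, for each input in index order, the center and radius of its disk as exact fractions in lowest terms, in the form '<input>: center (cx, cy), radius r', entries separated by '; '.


y1: center (-1/2, -1/4), radius 1/10; y2: center (-1/5, -1/2), radius 1/60; y3: center (-3/10, -11/20), radius 1/80

Nesting under w2 composes maps z -> c + r*z down each y-path.
for y3, the 2-step affine chain lands on center (-3/10, -11/20), radius 1/80
for y2, the 2-step affine chain lands on center (-1/5, -1/2), radius 1/60
for y1, the 1-step affine chain lands on center (-1/2, -1/4), radius 1/10


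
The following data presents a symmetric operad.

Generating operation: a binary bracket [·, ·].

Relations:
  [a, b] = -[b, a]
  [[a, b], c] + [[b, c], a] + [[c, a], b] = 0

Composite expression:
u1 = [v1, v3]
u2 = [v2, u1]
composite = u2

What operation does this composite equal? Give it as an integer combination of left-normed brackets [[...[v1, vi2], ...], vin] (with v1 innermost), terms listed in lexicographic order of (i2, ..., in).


-[[v1, v3], v2]


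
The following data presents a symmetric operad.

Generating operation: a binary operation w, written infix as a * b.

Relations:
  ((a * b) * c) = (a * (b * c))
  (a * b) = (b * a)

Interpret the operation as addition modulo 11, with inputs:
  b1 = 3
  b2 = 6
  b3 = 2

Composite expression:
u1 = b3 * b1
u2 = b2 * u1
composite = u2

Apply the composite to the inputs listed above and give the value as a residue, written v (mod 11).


0 (mod 11)

(b3 * b1) = 5
(b2 * (b3 * b1)) = 0


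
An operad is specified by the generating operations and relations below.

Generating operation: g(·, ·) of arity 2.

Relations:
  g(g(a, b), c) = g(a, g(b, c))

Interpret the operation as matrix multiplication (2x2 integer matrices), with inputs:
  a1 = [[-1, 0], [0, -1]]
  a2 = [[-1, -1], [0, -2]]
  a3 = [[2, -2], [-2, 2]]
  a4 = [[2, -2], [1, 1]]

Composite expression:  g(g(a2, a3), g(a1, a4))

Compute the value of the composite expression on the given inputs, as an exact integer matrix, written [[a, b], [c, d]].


g(a2, a3) = [[0, 0], [4, -4]]
g(a1, a4) = [[-2, 2], [-1, -1]]
g(g(a2, a3), g(a1, a4)) = [[0, 0], [-4, 12]]

[[0, 0], [-4, 12]]


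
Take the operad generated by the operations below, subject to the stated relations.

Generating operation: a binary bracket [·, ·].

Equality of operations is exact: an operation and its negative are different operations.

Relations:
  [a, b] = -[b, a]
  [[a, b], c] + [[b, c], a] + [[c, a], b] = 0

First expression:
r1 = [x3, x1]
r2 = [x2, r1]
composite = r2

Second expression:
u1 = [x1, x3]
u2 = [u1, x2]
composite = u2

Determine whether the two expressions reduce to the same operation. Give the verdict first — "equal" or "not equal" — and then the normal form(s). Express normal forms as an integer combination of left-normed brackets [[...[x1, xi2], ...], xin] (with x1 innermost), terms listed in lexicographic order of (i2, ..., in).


equal: each reduces to [[x1, x3], x2]

Normal form of the first expression: [[x1, x3], x2]
Normal form of the second expression: [[x1, x3], x2]
Same normal form: equal.


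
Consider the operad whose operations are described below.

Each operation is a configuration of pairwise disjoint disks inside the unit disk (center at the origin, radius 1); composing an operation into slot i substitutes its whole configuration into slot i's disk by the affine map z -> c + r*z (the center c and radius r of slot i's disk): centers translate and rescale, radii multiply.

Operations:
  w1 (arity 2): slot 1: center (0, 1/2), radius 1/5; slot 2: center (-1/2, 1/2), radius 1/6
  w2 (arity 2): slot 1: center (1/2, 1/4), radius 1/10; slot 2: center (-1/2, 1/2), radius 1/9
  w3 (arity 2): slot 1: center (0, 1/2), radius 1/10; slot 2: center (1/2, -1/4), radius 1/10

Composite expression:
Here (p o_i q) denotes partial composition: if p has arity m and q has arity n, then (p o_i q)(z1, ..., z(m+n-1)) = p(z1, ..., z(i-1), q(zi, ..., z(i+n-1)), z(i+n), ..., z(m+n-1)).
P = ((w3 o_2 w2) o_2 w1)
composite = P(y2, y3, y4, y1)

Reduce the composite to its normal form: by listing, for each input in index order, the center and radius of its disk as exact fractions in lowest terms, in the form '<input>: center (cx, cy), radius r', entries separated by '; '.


y1: center (9/20, -1/5), radius 1/90; y2: center (0, 1/2), radius 1/10; y3: center (11/20, -11/50), radius 1/500; y4: center (109/200, -11/50), radius 1/600

Each y-disk chains the slot maps above it in w3; radii multiply.
tracing y2 down its 1-map path: center (0, 1/2), radius 1/10
tracing y3 down its 3-map path: center (11/20, -11/50), radius 1/500
tracing y4 down its 3-map path: center (109/200, -11/50), radius 1/600
tracing y1 down its 2-map path: center (9/20, -1/5), radius 1/90


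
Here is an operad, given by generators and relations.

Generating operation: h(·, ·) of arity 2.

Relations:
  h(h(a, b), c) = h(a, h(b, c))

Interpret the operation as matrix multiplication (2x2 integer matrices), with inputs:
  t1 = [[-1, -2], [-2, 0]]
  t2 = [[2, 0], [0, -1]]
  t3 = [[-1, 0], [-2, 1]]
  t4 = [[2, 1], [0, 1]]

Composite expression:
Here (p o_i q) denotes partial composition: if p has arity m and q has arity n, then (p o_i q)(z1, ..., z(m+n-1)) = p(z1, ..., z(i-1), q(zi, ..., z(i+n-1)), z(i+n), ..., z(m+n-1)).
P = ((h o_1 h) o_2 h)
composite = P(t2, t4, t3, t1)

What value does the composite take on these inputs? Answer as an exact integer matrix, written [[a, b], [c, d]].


h(t4, t3) = [[-4, 1], [-2, 1]]
h(t2, h(t4, t3)) = [[-8, 2], [2, -1]]
h(h(t2, h(t4, t3)), t1) = [[4, 16], [0, -4]]

[[4, 16], [0, -4]]


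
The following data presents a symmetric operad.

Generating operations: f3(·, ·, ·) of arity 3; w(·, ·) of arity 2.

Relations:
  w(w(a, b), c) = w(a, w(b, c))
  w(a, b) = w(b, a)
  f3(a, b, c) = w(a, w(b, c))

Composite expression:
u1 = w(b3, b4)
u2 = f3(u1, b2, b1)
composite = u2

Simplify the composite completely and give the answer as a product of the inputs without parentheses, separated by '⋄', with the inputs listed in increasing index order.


Reordering under f3 is free, so list the b-inputs canonically.
w(b3, b4) flattens to b3 ⋄ b4
f3(w(b3, b4), b2, b1) flattens to b3 ⋄ b4 ⋄ b2 ⋄ b1
commutativity sorts the factors: b1 ⋄ b2 ⋄ b3 ⋄ b4

b1 ⋄ b2 ⋄ b3 ⋄ b4


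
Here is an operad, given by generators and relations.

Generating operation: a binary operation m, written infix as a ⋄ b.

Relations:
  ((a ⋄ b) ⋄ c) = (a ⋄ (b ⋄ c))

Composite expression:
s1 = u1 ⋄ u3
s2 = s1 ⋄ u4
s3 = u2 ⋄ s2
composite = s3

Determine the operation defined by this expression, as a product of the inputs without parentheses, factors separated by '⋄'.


u2 ⋄ u1 ⋄ u3 ⋄ u4

Under associativity of m, the answer is the u's in reading order.
(u1 ⋄ u3) linearizes to u1 ⋄ u3
((u1 ⋄ u3) ⋄ u4) linearizes to u1 ⋄ u3 ⋄ u4
(u2 ⋄ ((u1 ⋄ u3) ⋄ u4)) linearizes to u2 ⋄ u1 ⋄ u3 ⋄ u4


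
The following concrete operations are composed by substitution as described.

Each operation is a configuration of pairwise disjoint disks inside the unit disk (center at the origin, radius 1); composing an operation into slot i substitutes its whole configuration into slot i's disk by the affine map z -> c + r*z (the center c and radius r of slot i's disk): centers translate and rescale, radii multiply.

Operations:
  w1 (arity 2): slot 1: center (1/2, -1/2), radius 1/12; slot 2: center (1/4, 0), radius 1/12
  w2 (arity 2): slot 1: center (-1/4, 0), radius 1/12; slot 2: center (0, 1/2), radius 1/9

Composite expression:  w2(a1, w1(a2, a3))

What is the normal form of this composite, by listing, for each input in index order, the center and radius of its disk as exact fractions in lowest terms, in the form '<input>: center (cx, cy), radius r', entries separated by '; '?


a1: center (-1/4, 0), radius 1/12; a2: center (1/18, 4/9), radius 1/108; a3: center (1/36, 1/2), radius 1/108


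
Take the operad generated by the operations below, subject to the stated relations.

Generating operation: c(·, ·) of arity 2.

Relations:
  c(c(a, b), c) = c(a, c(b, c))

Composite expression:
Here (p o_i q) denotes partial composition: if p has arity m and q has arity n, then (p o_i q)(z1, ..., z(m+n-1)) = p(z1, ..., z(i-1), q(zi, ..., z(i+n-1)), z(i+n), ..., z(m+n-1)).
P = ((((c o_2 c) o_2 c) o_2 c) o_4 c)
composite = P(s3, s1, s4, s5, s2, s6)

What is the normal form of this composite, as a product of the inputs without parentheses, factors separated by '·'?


All parenthesizations of c agree; list the s-inputs left to right.
c(s1, s4) reduces to s1 · s4
c(s5, s2) reduces to s5 · s2
c(c(s1, s4), c(s5, s2)) reduces to s1 · s4 · s5 · s2
c(c(c(s1, s4), c(s5, s2)), s6) reduces to s1 · s4 · s5 · s2 · s6
c(s3, c(c(c(s1, s4), c(s5, s2)), s6)) reduces to s3 · s1 · s4 · s5 · s2 · s6

s3 · s1 · s4 · s5 · s2 · s6


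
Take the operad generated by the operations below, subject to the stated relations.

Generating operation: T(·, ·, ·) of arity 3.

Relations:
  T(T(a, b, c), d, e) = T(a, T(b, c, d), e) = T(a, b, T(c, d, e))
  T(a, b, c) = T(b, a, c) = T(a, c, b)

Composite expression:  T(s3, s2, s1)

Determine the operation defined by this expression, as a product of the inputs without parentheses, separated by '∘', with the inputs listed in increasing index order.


Key point: T commutes, so take the s-inputs in any fixed order.
T(s3, s2, s1) flattens to s3 ∘ s2 ∘ s1
rearranged into index order: s1 ∘ s2 ∘ s3

s1 ∘ s2 ∘ s3


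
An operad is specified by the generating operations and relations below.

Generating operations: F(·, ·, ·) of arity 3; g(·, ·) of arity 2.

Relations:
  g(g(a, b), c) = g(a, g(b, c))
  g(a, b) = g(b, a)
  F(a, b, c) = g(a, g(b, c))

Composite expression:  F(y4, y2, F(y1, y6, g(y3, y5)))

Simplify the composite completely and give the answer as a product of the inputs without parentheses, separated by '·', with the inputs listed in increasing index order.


Both nesting and order wash out for F; what remains is which y's occur.
g(y3, y5) collapses to y3 · y5
F(y1, y6, g(y3, y5)) collapses to y1 · y6 · y3 · y5
F(y4, y2, F(y1, y6, g(y3, y5))) collapses to y4 · y2 · y1 · y6 · y3 · y5
commutativity sorts the factors: y1 · y2 · y3 · y4 · y5 · y6

y1 · y2 · y3 · y4 · y5 · y6


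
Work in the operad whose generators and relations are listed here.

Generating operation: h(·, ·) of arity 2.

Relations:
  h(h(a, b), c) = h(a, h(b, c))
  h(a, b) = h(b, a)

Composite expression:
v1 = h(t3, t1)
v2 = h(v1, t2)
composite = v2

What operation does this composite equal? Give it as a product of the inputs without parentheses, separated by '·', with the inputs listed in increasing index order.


t1 · t2 · t3

Shape and order are irrelevant to h; the t-input set decides.
h(t3, t1) collapses to t3 · t1
h(h(t3, t1), t2) collapses to t3 · t1 · t2
commutativity sorts the factors: t1 · t2 · t3


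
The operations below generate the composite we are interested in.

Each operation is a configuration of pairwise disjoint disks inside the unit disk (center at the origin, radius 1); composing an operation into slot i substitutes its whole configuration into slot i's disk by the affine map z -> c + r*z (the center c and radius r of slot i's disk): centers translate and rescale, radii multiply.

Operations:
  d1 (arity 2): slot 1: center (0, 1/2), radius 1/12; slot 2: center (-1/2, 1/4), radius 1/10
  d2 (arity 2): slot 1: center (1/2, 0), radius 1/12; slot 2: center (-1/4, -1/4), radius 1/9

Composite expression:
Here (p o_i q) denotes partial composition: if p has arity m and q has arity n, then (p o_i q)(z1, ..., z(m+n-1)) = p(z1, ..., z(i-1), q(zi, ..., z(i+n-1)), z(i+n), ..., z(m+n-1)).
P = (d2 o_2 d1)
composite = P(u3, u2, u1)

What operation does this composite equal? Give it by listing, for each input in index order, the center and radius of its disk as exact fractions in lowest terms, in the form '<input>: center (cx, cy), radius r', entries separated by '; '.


u1: center (-11/36, -2/9), radius 1/90; u2: center (-1/4, -7/36), radius 1/108; u3: center (1/2, 0), radius 1/12

Only the slot chain above each u matters under d2; compose those maps.
tracing u3 down its 1-map path: center (1/2, 0), radius 1/12
tracing u2 down its 2-map path: center (-1/4, -7/36), radius 1/108
tracing u1 down its 2-map path: center (-11/36, -2/9), radius 1/90


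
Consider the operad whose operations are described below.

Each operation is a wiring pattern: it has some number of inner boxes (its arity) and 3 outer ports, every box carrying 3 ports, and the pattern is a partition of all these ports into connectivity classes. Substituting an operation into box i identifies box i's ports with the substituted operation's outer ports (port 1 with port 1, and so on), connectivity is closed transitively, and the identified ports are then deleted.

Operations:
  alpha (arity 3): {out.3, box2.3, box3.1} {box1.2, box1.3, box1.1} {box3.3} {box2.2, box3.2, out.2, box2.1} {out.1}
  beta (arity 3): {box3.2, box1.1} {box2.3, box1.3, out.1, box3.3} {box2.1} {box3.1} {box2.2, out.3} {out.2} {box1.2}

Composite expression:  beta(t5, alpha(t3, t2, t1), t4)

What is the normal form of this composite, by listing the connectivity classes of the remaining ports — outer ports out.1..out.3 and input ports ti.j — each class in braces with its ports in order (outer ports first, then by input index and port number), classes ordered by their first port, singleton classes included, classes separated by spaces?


{out.1, t1.1, t2.3, t4.3, t5.3} {out.2} {out.3, t1.2, t2.1, t2.2} {t1.3} {t3.1, t3.2, t3.3} {t4.1} {t4.2, t5.1} {t5.2}

Substituting into beta glues patterns; closure does the rest.
stage alpha: inputs (t3, t2, t1), connectivity {out.1} {out.2, t1.2, t2.1, t2.2} {out.3, t1.1, t2.3} {t1.3} {t3.1, t3.2, t3.3}, out.j its boundary
stage beta: inputs (t5, t3, t2, t1, t4), connectivity {out.1, t1.1, t2.3, t4.3, t5.3} {out.2} {out.3, t1.2, t2.1, t2.2} {t1.3} {t3.1, t3.2, t3.3} {t4.1} {t4.2, t5.1} {t5.2}, out.j its boundary


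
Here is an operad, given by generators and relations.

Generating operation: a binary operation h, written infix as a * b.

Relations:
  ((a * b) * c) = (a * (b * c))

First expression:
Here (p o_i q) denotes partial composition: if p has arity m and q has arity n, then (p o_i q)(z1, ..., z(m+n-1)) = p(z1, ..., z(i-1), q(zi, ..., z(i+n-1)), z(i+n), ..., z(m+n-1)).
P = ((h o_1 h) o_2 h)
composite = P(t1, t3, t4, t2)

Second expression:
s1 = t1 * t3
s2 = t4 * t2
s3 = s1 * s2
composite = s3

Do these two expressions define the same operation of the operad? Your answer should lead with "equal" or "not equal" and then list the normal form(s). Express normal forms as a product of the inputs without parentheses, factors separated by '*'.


equal: each reduces to t1 * t3 * t4 * t2

In normal form, the first expression is t1 * t3 * t4 * t2
In normal form, the second expression is t1 * t3 * t4 * t2
One common form — equal.


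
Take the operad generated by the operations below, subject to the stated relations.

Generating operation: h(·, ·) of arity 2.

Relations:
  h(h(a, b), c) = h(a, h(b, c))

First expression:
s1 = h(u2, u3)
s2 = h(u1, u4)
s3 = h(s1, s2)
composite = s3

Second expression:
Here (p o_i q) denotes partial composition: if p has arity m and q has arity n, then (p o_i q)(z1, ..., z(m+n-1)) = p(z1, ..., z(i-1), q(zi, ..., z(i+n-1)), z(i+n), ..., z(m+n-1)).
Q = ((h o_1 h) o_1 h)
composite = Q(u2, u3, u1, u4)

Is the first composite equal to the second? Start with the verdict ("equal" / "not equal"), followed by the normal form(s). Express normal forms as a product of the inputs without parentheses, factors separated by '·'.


equal; the common form is u2 · u3 · u1 · u4

The first expression, normalized: u2 · u3 · u1 · u4
The second expression, normalized: u2 · u3 · u1 · u4
The forms coincide; equal.


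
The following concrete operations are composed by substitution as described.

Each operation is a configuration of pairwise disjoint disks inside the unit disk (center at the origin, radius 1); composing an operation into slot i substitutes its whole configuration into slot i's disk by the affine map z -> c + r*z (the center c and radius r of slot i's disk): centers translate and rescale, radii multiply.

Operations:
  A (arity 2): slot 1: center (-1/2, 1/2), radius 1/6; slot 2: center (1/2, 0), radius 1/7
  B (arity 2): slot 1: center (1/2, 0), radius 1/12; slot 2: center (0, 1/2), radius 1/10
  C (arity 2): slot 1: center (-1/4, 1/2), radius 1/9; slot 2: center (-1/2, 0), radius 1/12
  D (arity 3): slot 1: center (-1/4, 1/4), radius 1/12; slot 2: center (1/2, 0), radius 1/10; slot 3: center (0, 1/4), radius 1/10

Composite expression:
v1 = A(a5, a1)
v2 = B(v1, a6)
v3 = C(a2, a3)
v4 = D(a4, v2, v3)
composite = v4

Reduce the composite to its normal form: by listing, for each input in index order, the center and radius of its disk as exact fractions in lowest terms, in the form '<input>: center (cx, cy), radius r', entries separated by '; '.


Follow each a-input down from D: c' goes to c + r*c', radius to r*r'.
a4 passes through 1 substitution, ending at center (-1/4, 1/4), radius 1/12
a5 passes through 3 substitutions, ending at center (131/240, 1/240), radius 1/720
a1 passes through 3 substitutions, ending at center (133/240, 0), radius 1/840
a6 passes through 2 substitutions, ending at center (1/2, 1/20), radius 1/100
a2 passes through 2 substitutions, ending at center (-1/40, 3/10), radius 1/90
a3 passes through 2 substitutions, ending at center (-1/20, 1/4), radius 1/120

a1: center (133/240, 0), radius 1/840; a2: center (-1/40, 3/10), radius 1/90; a3: center (-1/20, 1/4), radius 1/120; a4: center (-1/4, 1/4), radius 1/12; a5: center (131/240, 1/240), radius 1/720; a6: center (1/2, 1/20), radius 1/100


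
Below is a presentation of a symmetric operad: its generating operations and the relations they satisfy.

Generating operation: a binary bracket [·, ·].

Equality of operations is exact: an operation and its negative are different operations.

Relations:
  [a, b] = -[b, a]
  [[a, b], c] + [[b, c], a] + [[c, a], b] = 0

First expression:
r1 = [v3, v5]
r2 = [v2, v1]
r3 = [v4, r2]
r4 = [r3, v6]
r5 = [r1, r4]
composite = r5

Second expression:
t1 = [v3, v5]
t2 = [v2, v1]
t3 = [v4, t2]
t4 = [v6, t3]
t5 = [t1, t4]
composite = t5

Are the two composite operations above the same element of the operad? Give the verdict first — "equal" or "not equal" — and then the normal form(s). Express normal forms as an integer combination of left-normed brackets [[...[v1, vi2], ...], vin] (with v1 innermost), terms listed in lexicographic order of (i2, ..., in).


Normal form of the first expression: -[[[[[v1, v2], v4], v6], v3], v5] + [[[[[v1, v2], v4], v6], v5], v3]
Normal form of the second expression: [[[[[v1, v2], v4], v6], v3], v5] - [[[[[v1, v2], v4], v6], v5], v3]
No match — not equal.

not equal: they reduce to -[[[[[v1, v2], v4], v6], v3], v5] + [[[[[v1, v2], v4], v6], v5], v3] and [[[[[v1, v2], v4], v6], v3], v5] - [[[[[v1, v2], v4], v6], v5], v3]


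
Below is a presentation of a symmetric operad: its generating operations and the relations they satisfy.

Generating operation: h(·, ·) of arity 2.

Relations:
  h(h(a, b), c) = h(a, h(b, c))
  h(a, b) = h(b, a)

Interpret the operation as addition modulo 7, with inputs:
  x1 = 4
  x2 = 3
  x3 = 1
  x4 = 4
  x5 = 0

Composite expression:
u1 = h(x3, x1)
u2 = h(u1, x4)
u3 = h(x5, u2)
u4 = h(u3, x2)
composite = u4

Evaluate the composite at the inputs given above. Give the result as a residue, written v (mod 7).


5 (mod 7)

h(x3, x1) = 5
h(h(x3, x1), x4) = 2
h(x5, h(h(x3, x1), x4)) = 2
h(h(x5, h(h(x3, x1), x4)), x2) = 5


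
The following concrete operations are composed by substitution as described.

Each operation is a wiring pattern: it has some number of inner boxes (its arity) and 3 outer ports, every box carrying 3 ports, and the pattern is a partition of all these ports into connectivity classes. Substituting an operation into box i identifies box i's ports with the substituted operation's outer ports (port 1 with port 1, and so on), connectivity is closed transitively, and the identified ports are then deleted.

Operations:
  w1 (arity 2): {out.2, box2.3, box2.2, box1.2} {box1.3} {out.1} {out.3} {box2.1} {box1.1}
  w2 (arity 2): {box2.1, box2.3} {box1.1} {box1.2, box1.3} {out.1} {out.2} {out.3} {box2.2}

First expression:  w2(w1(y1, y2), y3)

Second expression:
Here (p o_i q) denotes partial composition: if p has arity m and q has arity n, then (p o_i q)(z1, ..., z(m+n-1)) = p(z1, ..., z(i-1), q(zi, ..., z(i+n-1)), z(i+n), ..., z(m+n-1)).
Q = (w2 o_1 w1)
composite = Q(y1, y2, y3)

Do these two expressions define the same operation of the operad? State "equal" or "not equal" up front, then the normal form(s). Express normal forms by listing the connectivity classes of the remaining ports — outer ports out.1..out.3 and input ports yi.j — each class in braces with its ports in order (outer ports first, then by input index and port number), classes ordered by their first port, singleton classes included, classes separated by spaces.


equal — both sides give {out.1} {out.2} {out.3} {y1.1} {y1.2, y2.2, y2.3} {y1.3} {y2.1} {y3.1, y3.3} {y3.2}

The first composite normalizes to {out.1} {out.2} {out.3} {y1.1} {y1.2, y2.2, y2.3} {y1.3} {y2.1} {y3.1, y3.3} {y3.2}
The second composite normalizes to {out.1} {out.2} {out.3} {y1.1} {y1.2, y2.2, y2.3} {y1.3} {y2.1} {y3.1, y3.3} {y3.2}
The forms coincide; equal.
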